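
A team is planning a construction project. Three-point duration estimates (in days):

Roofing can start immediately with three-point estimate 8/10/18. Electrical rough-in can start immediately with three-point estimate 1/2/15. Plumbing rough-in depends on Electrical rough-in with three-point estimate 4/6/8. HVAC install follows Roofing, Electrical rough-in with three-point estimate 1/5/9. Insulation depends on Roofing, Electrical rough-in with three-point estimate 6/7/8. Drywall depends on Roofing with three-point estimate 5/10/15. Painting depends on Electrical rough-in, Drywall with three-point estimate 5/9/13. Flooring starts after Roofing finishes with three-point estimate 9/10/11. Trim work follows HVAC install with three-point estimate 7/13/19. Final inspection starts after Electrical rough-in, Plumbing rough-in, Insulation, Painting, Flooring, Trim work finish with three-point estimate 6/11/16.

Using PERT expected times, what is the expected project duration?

41 days

te_Roofing = (8 + 4·10 + 18)/6 = 66/6 = 11
te_Electrical rough-in = (1 + 4·2 + 15)/6 = 24/6 = 4
te_Plumbing rough-in = (4 + 4·6 + 8)/6 = 36/6 = 6
te_HVAC install = (1 + 4·5 + 9)/6 = 30/6 = 5
te_Insulation = (6 + 4·7 + 8)/6 = 42/6 = 7
te_Drywall = (5 + 4·10 + 15)/6 = 60/6 = 10
te_Painting = (5 + 4·9 + 13)/6 = 54/6 = 9
te_Flooring = (9 + 4·10 + 11)/6 = 60/6 = 10
te_Trim work = (7 + 4·13 + 19)/6 = 78/6 = 13
te_Final inspection = (6 + 4·11 + 16)/6 = 66/6 = 11

Forward pass:
ES_Roofing = 0; EF_Roofing = 11
ES_Electrical rough-in = 0; EF_Electrical rough-in = 4
ES_Plumbing rough-in = 4; EF_Plumbing rough-in = 4+6 = 10
ES_HVAC install = max(EF_Roofing=11, EF_Electrical rough-in=4) = 11; EF_HVAC install = 11+5 = 16
ES_Insulation = max(EF_Roofing=11, EF_Electrical rough-in=4) = 11; EF_Insulation = 11+7 = 18
ES_Drywall = 11; EF_Drywall = 11+10 = 21
ES_Painting = max(EF_Electrical rough-in=4, EF_Drywall=21) = 21; EF_Painting = 21+9 = 30
ES_Flooring = 11; EF_Flooring = 11+10 = 21
ES_Trim work = 16; EF_Trim work = 16+13 = 29
ES_Final inspection = max(EF_Electrical rough-in=4, EF_Plumbing rough-in=10, EF_Insulation=18, EF_Painting=30, EF_Flooring=21, EF_Trim work=29) = 30; EF_Final inspection = 30+11 = 41
Expected project duration μ = 41 days. Critical path: Roofing → Drywall → Painting → Final inspection.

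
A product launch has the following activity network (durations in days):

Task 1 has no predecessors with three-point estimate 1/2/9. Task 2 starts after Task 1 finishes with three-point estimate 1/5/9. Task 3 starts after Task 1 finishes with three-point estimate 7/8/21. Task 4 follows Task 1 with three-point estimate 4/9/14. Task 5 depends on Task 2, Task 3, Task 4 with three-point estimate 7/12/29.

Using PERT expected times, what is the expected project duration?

te_Task 1 = (1 + 4·2 + 9)/6 = 18/6 = 3
te_Task 2 = (1 + 4·5 + 9)/6 = 30/6 = 5
te_Task 3 = (7 + 4·8 + 21)/6 = 60/6 = 10
te_Task 4 = (4 + 4·9 + 14)/6 = 54/6 = 9
te_Task 5 = (7 + 4·12 + 29)/6 = 84/6 = 14

Forward pass:
ES_Task 1 = 0; EF_Task 1 = 3
ES_Task 2 = 3; EF_Task 2 = 3+5 = 8
ES_Task 3 = 3; EF_Task 3 = 3+10 = 13
ES_Task 4 = 3; EF_Task 4 = 3+9 = 12
ES_Task 5 = max(EF_Task 2=8, EF_Task 3=13, EF_Task 4=12) = 13; EF_Task 5 = 13+14 = 27
Expected project duration μ = 27 days. Critical path: Task 1 → Task 3 → Task 5.

27 days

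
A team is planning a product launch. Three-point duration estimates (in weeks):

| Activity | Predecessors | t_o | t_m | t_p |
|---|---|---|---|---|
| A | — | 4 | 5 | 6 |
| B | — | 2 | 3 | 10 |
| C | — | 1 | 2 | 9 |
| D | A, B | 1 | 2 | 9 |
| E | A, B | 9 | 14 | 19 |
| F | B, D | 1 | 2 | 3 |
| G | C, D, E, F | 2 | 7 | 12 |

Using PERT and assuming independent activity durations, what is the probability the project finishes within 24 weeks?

te_A = (4 + 4·5 + 6)/6 = 30/6 = 5; σ²_A = ((6−4)/6)² = 0.111
te_B = (2 + 4·3 + 10)/6 = 24/6 = 4; σ²_B = ((10−2)/6)² = 1.778
te_C = (1 + 4·2 + 9)/6 = 18/6 = 3; σ²_C = ((9−1)/6)² = 1.778
te_D = (1 + 4·2 + 9)/6 = 18/6 = 3; σ²_D = ((9−1)/6)² = 1.778
te_E = (9 + 4·14 + 19)/6 = 84/6 = 14; σ²_E = ((19−9)/6)² = 2.778
te_F = (1 + 4·2 + 3)/6 = 12/6 = 2; σ²_F = ((3−1)/6)² = 0.111
te_G = (2 + 4·7 + 12)/6 = 42/6 = 7; σ²_G = ((12−2)/6)² = 2.778

Forward pass:
ES_A = 0; EF_A = 5
ES_B = 0; EF_B = 4
ES_C = 0; EF_C = 3
ES_D = max(EF_A=5, EF_B=4) = 5; EF_D = 5+3 = 8
ES_E = max(EF_A=5, EF_B=4) = 5; EF_E = 5+14 = 19
ES_F = max(EF_B=4, EF_D=8) = 8; EF_F = 8+2 = 10
ES_G = max(EF_C=3, EF_D=8, EF_E=19, EF_F=10) = 19; EF_G = 19+7 = 26
Expected project duration μ = 26 weeks. Critical path: A → E → G.

Variance along critical path = 0.111 + 2.778 + 2.778 = 5.667; σ = √5.667 = 2.380 weeks.
Z = (24 − 26) / 2.380 = -0.840
P(T ≤ 24) = Φ(-0.840) ≈ 0.200

0.200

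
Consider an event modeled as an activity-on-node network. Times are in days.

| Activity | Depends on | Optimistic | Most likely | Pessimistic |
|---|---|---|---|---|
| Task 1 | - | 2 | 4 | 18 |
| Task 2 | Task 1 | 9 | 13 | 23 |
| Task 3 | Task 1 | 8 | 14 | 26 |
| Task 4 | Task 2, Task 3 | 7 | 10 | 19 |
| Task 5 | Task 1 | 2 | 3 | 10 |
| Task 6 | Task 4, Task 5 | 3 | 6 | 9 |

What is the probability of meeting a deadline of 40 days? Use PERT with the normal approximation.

te_Task 1 = (2 + 4·4 + 18)/6 = 36/6 = 6; σ²_Task 1 = ((18−2)/6)² = 7.111
te_Task 2 = (9 + 4·13 + 23)/6 = 84/6 = 14; σ²_Task 2 = ((23−9)/6)² = 5.444
te_Task 3 = (8 + 4·14 + 26)/6 = 90/6 = 15; σ²_Task 3 = ((26−8)/6)² = 9.000
te_Task 4 = (7 + 4·10 + 19)/6 = 66/6 = 11; σ²_Task 4 = ((19−7)/6)² = 4.000
te_Task 5 = (2 + 4·3 + 10)/6 = 24/6 = 4; σ²_Task 5 = ((10−2)/6)² = 1.778
te_Task 6 = (3 + 4·6 + 9)/6 = 36/6 = 6; σ²_Task 6 = ((9−3)/6)² = 1.000

Forward pass:
ES_Task 1 = 0; EF_Task 1 = 6
ES_Task 2 = 6; EF_Task 2 = 6+14 = 20
ES_Task 3 = 6; EF_Task 3 = 6+15 = 21
ES_Task 4 = max(EF_Task 2=20, EF_Task 3=21) = 21; EF_Task 4 = 21+11 = 32
ES_Task 5 = 6; EF_Task 5 = 6+4 = 10
ES_Task 6 = max(EF_Task 4=32, EF_Task 5=10) = 32; EF_Task 6 = 32+6 = 38
Expected project duration μ = 38 days. Critical path: Task 1 → Task 3 → Task 4 → Task 6.

Variance along critical path = 7.111 + 9.000 + 4.000 + 1.000 = 21.111; σ = √21.111 = 4.595 days.
Z = (40 − 38) / 4.595 = 0.435
P(T ≤ 40) = Φ(0.435) ≈ 0.668

0.668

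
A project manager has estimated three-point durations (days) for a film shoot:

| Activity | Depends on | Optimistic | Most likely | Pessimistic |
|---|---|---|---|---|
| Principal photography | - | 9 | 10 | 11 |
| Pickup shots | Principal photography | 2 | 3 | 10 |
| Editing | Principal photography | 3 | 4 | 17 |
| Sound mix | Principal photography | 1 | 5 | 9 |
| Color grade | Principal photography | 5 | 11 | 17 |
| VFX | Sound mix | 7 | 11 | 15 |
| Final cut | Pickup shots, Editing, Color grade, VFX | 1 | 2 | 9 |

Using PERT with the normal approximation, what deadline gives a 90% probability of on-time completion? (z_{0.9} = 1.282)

32.0 days

te_Principal photography = (9 + 4·10 + 11)/6 = 60/6 = 10; σ²_Principal photography = ((11−9)/6)² = 0.111
te_Pickup shots = (2 + 4·3 + 10)/6 = 24/6 = 4; σ²_Pickup shots = ((10−2)/6)² = 1.778
te_Editing = (3 + 4·4 + 17)/6 = 36/6 = 6; σ²_Editing = ((17−3)/6)² = 5.444
te_Sound mix = (1 + 4·5 + 9)/6 = 30/6 = 5; σ²_Sound mix = ((9−1)/6)² = 1.778
te_Color grade = (5 + 4·11 + 17)/6 = 66/6 = 11; σ²_Color grade = ((17−5)/6)² = 4.000
te_VFX = (7 + 4·11 + 15)/6 = 66/6 = 11; σ²_VFX = ((15−7)/6)² = 1.778
te_Final cut = (1 + 4·2 + 9)/6 = 18/6 = 3; σ²_Final cut = ((9−1)/6)² = 1.778

Forward pass:
ES_Principal photography = 0; EF_Principal photography = 10
ES_Pickup shots = 10; EF_Pickup shots = 10+4 = 14
ES_Editing = 10; EF_Editing = 10+6 = 16
ES_Sound mix = 10; EF_Sound mix = 10+5 = 15
ES_Color grade = 10; EF_Color grade = 10+11 = 21
ES_VFX = 15; EF_VFX = 15+11 = 26
ES_Final cut = max(EF_Pickup shots=14, EF_Editing=16, EF_Color grade=21, EF_VFX=26) = 26; EF_Final cut = 26+3 = 29
Expected project duration μ = 29 days. Critical path: Principal photography → Sound mix → VFX → Final cut.

Variance along critical path = 0.111 + 1.778 + 1.778 + 1.778 = 5.444; σ = 2.333 days.
D = μ + z·σ = 29 + 1.282·2.333 = 32.0 days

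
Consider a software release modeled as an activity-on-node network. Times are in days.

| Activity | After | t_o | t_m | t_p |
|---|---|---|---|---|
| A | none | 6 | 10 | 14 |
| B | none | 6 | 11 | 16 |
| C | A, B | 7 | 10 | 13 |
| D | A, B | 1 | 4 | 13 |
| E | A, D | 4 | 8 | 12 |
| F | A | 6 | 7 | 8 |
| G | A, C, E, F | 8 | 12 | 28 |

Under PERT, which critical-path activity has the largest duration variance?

te_A = (6 + 4·10 + 14)/6 = 60/6 = 10; σ²_A = ((14−6)/6)² = 1.778
te_B = (6 + 4·11 + 16)/6 = 66/6 = 11; σ²_B = ((16−6)/6)² = 2.778
te_C = (7 + 4·10 + 13)/6 = 60/6 = 10; σ²_C = ((13−7)/6)² = 1.000
te_D = (1 + 4·4 + 13)/6 = 30/6 = 5; σ²_D = ((13−1)/6)² = 4.000
te_E = (4 + 4·8 + 12)/6 = 48/6 = 8; σ²_E = ((12−4)/6)² = 1.778
te_F = (6 + 4·7 + 8)/6 = 42/6 = 7; σ²_F = ((8−6)/6)² = 0.111
te_G = (8 + 4·12 + 28)/6 = 84/6 = 14; σ²_G = ((28−8)/6)² = 11.111

Forward pass:
ES_A = 0; EF_A = 10
ES_B = 0; EF_B = 11
ES_C = max(EF_A=10, EF_B=11) = 11; EF_C = 11+10 = 21
ES_D = max(EF_A=10, EF_B=11) = 11; EF_D = 11+5 = 16
ES_E = max(EF_A=10, EF_D=16) = 16; EF_E = 16+8 = 24
ES_F = 10; EF_F = 10+7 = 17
ES_G = max(EF_A=10, EF_C=21, EF_E=24, EF_F=17) = 24; EF_G = 24+14 = 38
Expected project duration μ = 38 days. Critical path: B → D → E → G.

Variances on critical path: σ²_B=2.778, σ²_D=4.000, σ²_E=1.778, σ²_G=11.111.
Largest is σ²_G = 11.111.

G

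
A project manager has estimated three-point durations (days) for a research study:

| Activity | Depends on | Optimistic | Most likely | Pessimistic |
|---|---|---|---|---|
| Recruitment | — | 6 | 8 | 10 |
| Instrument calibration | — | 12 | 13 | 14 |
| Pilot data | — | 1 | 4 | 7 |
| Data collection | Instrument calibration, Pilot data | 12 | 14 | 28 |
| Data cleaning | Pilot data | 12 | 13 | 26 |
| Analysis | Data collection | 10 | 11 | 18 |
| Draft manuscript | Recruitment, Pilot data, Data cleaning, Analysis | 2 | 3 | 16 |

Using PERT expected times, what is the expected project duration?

46 days

te_Recruitment = (6 + 4·8 + 10)/6 = 48/6 = 8
te_Instrument calibration = (12 + 4·13 + 14)/6 = 78/6 = 13
te_Pilot data = (1 + 4·4 + 7)/6 = 24/6 = 4
te_Data collection = (12 + 4·14 + 28)/6 = 96/6 = 16
te_Data cleaning = (12 + 4·13 + 26)/6 = 90/6 = 15
te_Analysis = (10 + 4·11 + 18)/6 = 72/6 = 12
te_Draft manuscript = (2 + 4·3 + 16)/6 = 30/6 = 5

Forward pass:
ES_Recruitment = 0; EF_Recruitment = 8
ES_Instrument calibration = 0; EF_Instrument calibration = 13
ES_Pilot data = 0; EF_Pilot data = 4
ES_Data collection = max(EF_Instrument calibration=13, EF_Pilot data=4) = 13; EF_Data collection = 13+16 = 29
ES_Data cleaning = 4; EF_Data cleaning = 4+15 = 19
ES_Analysis = 29; EF_Analysis = 29+12 = 41
ES_Draft manuscript = max(EF_Recruitment=8, EF_Pilot data=4, EF_Data cleaning=19, EF_Analysis=41) = 41; EF_Draft manuscript = 41+5 = 46
Expected project duration μ = 46 days. Critical path: Instrument calibration → Data collection → Analysis → Draft manuscript.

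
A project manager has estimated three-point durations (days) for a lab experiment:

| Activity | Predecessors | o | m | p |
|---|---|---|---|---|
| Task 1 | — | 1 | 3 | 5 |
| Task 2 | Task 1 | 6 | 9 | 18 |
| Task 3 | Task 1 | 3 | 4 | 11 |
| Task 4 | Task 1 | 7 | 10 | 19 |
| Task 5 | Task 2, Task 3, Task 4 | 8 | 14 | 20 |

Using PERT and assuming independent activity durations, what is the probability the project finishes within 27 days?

0.365

te_Task 1 = (1 + 4·3 + 5)/6 = 18/6 = 3; σ²_Task 1 = ((5−1)/6)² = 0.444
te_Task 2 = (6 + 4·9 + 18)/6 = 60/6 = 10; σ²_Task 2 = ((18−6)/6)² = 4.000
te_Task 3 = (3 + 4·4 + 11)/6 = 30/6 = 5; σ²_Task 3 = ((11−3)/6)² = 1.778
te_Task 4 = (7 + 4·10 + 19)/6 = 66/6 = 11; σ²_Task 4 = ((19−7)/6)² = 4.000
te_Task 5 = (8 + 4·14 + 20)/6 = 84/6 = 14; σ²_Task 5 = ((20−8)/6)² = 4.000

Forward pass:
ES_Task 1 = 0; EF_Task 1 = 3
ES_Task 2 = 3; EF_Task 2 = 3+10 = 13
ES_Task 3 = 3; EF_Task 3 = 3+5 = 8
ES_Task 4 = 3; EF_Task 4 = 3+11 = 14
ES_Task 5 = max(EF_Task 2=13, EF_Task 3=8, EF_Task 4=14) = 14; EF_Task 5 = 14+14 = 28
Expected project duration μ = 28 days. Critical path: Task 1 → Task 4 → Task 5.

Variance along critical path = 0.444 + 4.000 + 4.000 = 8.444; σ = √8.444 = 2.906 days.
Z = (27 − 28) / 2.906 = -0.344
P(T ≤ 27) = Φ(-0.344) ≈ 0.365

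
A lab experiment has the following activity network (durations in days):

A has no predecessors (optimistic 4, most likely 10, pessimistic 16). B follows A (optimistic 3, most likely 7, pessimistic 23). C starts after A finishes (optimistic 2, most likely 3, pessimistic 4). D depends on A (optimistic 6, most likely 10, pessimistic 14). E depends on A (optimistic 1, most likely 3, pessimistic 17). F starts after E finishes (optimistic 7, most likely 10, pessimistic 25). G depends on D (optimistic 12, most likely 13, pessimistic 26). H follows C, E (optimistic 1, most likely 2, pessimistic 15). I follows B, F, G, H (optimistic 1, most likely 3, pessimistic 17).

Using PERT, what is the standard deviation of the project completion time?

te_A = (4 + 4·10 + 16)/6 = 60/6 = 10; σ²_A = ((16−4)/6)² = 4.000
te_B = (3 + 4·7 + 23)/6 = 54/6 = 9; σ²_B = ((23−3)/6)² = 11.111
te_C = (2 + 4·3 + 4)/6 = 18/6 = 3; σ²_C = ((4−2)/6)² = 0.111
te_D = (6 + 4·10 + 14)/6 = 60/6 = 10; σ²_D = ((14−6)/6)² = 1.778
te_E = (1 + 4·3 + 17)/6 = 30/6 = 5; σ²_E = ((17−1)/6)² = 7.111
te_F = (7 + 4·10 + 25)/6 = 72/6 = 12; σ²_F = ((25−7)/6)² = 9.000
te_G = (12 + 4·13 + 26)/6 = 90/6 = 15; σ²_G = ((26−12)/6)² = 5.444
te_H = (1 + 4·2 + 15)/6 = 24/6 = 4; σ²_H = ((15−1)/6)² = 5.444
te_I = (1 + 4·3 + 17)/6 = 30/6 = 5; σ²_I = ((17−1)/6)² = 7.111

Forward pass:
ES_A = 0; EF_A = 10
ES_B = 10; EF_B = 10+9 = 19
ES_C = 10; EF_C = 10+3 = 13
ES_D = 10; EF_D = 10+10 = 20
ES_E = 10; EF_E = 10+5 = 15
ES_F = 15; EF_F = 15+12 = 27
ES_G = 20; EF_G = 20+15 = 35
ES_H = max(EF_C=13, EF_E=15) = 15; EF_H = 15+4 = 19
ES_I = max(EF_B=19, EF_F=27, EF_G=35, EF_H=19) = 35; EF_I = 35+5 = 40
Expected project duration μ = 40 days. Critical path: A → D → G → I.

Variance along critical path = 4.000 + 1.778 + 5.444 + 7.111 = 18.333
σ = √18.333 = 4.282 days

4.28 days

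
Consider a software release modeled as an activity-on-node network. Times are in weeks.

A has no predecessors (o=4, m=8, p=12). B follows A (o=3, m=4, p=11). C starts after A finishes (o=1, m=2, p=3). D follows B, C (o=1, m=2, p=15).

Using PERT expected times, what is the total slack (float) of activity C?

te_A = (4 + 4·8 + 12)/6 = 48/6 = 8
te_B = (3 + 4·4 + 11)/6 = 30/6 = 5
te_C = (1 + 4·2 + 3)/6 = 12/6 = 2
te_D = (1 + 4·2 + 15)/6 = 24/6 = 4

Forward pass:
ES_A = 0; EF_A = 8
ES_B = 8; EF_B = 8+5 = 13
ES_C = 8; EF_C = 8+2 = 10
ES_D = max(EF_B=13, EF_C=10) = 13; EF_D = 13+4 = 17
Expected project duration μ = 17 weeks. Critical path: A → B → D.

Backward pass:
LF_D = 17; LS_D = 17−4 = 13
LF_C = LS_D = 13; LS_C = 13−2 = 11
LF_B = LS_D = 13; LS_B = 13−5 = 8
LF_A = min(LS_B=8, LS_C=11) = 8; LS_A = 8−8 = 0
Slack_C = LS_C − ES_C = 11 − 8 = 3

3 weeks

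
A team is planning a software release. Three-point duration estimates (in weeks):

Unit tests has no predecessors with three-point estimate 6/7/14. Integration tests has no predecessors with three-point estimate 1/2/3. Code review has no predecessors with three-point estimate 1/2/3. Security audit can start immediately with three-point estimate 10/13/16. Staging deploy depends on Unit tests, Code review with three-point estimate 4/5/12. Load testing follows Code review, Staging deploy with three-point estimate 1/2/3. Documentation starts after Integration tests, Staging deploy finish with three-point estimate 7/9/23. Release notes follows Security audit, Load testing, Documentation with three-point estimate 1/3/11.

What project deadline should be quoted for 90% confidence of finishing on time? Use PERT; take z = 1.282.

33.7 weeks

te_Unit tests = (6 + 4·7 + 14)/6 = 48/6 = 8; σ²_Unit tests = ((14−6)/6)² = 1.778
te_Integration tests = (1 + 4·2 + 3)/6 = 12/6 = 2; σ²_Integration tests = ((3−1)/6)² = 0.111
te_Code review = (1 + 4·2 + 3)/6 = 12/6 = 2; σ²_Code review = ((3−1)/6)² = 0.111
te_Security audit = (10 + 4·13 + 16)/6 = 78/6 = 13; σ²_Security audit = ((16−10)/6)² = 1.000
te_Staging deploy = (4 + 4·5 + 12)/6 = 36/6 = 6; σ²_Staging deploy = ((12−4)/6)² = 1.778
te_Load testing = (1 + 4·2 + 3)/6 = 12/6 = 2; σ²_Load testing = ((3−1)/6)² = 0.111
te_Documentation = (7 + 4·9 + 23)/6 = 66/6 = 11; σ²_Documentation = ((23−7)/6)² = 7.111
te_Release notes = (1 + 4·3 + 11)/6 = 24/6 = 4; σ²_Release notes = ((11−1)/6)² = 2.778

Forward pass:
ES_Unit tests = 0; EF_Unit tests = 8
ES_Integration tests = 0; EF_Integration tests = 2
ES_Code review = 0; EF_Code review = 2
ES_Security audit = 0; EF_Security audit = 13
ES_Staging deploy = max(EF_Unit tests=8, EF_Code review=2) = 8; EF_Staging deploy = 8+6 = 14
ES_Load testing = max(EF_Code review=2, EF_Staging deploy=14) = 14; EF_Load testing = 14+2 = 16
ES_Documentation = max(EF_Integration tests=2, EF_Staging deploy=14) = 14; EF_Documentation = 14+11 = 25
ES_Release notes = max(EF_Security audit=13, EF_Load testing=16, EF_Documentation=25) = 25; EF_Release notes = 25+4 = 29
Expected project duration μ = 29 weeks. Critical path: Unit tests → Staging deploy → Documentation → Release notes.

Variance along critical path = 1.778 + 1.778 + 7.111 + 2.778 = 13.444; σ = 3.667 weeks.
D = μ + z·σ = 29 + 1.282·3.667 = 33.7 weeks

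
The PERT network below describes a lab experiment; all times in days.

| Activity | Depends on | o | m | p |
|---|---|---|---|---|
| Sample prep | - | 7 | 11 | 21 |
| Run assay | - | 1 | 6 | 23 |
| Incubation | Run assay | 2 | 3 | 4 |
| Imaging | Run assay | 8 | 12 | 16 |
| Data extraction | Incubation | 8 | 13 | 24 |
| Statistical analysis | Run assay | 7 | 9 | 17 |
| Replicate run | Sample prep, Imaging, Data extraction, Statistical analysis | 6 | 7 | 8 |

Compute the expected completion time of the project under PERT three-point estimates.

32 days

te_Sample prep = (7 + 4·11 + 21)/6 = 72/6 = 12
te_Run assay = (1 + 4·6 + 23)/6 = 48/6 = 8
te_Incubation = (2 + 4·3 + 4)/6 = 18/6 = 3
te_Imaging = (8 + 4·12 + 16)/6 = 72/6 = 12
te_Data extraction = (8 + 4·13 + 24)/6 = 84/6 = 14
te_Statistical analysis = (7 + 4·9 + 17)/6 = 60/6 = 10
te_Replicate run = (6 + 4·7 + 8)/6 = 42/6 = 7

Forward pass:
ES_Sample prep = 0; EF_Sample prep = 12
ES_Run assay = 0; EF_Run assay = 8
ES_Incubation = 8; EF_Incubation = 8+3 = 11
ES_Imaging = 8; EF_Imaging = 8+12 = 20
ES_Data extraction = 11; EF_Data extraction = 11+14 = 25
ES_Statistical analysis = 8; EF_Statistical analysis = 8+10 = 18
ES_Replicate run = max(EF_Sample prep=12, EF_Imaging=20, EF_Data extraction=25, EF_Statistical analysis=18) = 25; EF_Replicate run = 25+7 = 32
Expected project duration μ = 32 days. Critical path: Run assay → Incubation → Data extraction → Replicate run.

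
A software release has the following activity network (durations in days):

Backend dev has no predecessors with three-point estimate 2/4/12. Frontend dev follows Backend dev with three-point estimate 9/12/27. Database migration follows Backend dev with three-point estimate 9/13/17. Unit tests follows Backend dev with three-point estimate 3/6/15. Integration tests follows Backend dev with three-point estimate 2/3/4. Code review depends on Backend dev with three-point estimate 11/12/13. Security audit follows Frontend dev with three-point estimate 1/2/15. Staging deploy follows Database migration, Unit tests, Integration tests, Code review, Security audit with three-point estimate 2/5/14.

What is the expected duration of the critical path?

te_Backend dev = (2 + 4·4 + 12)/6 = 30/6 = 5
te_Frontend dev = (9 + 4·12 + 27)/6 = 84/6 = 14
te_Database migration = (9 + 4·13 + 17)/6 = 78/6 = 13
te_Unit tests = (3 + 4·6 + 15)/6 = 42/6 = 7
te_Integration tests = (2 + 4·3 + 4)/6 = 18/6 = 3
te_Code review = (11 + 4·12 + 13)/6 = 72/6 = 12
te_Security audit = (1 + 4·2 + 15)/6 = 24/6 = 4
te_Staging deploy = (2 + 4·5 + 14)/6 = 36/6 = 6

Forward pass:
ES_Backend dev = 0; EF_Backend dev = 5
ES_Frontend dev = 5; EF_Frontend dev = 5+14 = 19
ES_Database migration = 5; EF_Database migration = 5+13 = 18
ES_Unit tests = 5; EF_Unit tests = 5+7 = 12
ES_Integration tests = 5; EF_Integration tests = 5+3 = 8
ES_Code review = 5; EF_Code review = 5+12 = 17
ES_Security audit = 19; EF_Security audit = 19+4 = 23
ES_Staging deploy = max(EF_Database migration=18, EF_Unit tests=12, EF_Integration tests=8, EF_Code review=17, EF_Security audit=23) = 23; EF_Staging deploy = 23+6 = 29
Expected project duration μ = 29 days. Critical path: Backend dev → Frontend dev → Security audit → Staging deploy.

29 days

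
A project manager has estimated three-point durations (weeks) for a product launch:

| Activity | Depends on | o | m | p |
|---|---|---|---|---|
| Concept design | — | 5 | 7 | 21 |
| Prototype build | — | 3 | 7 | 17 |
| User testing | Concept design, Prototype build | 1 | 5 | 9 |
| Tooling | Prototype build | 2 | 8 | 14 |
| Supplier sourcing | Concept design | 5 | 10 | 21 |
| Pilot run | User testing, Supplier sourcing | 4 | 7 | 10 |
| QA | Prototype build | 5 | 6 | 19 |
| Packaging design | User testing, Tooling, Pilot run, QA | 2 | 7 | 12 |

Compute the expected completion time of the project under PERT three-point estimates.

te_Concept design = (5 + 4·7 + 21)/6 = 54/6 = 9
te_Prototype build = (3 + 4·7 + 17)/6 = 48/6 = 8
te_User testing = (1 + 4·5 + 9)/6 = 30/6 = 5
te_Tooling = (2 + 4·8 + 14)/6 = 48/6 = 8
te_Supplier sourcing = (5 + 4·10 + 21)/6 = 66/6 = 11
te_Pilot run = (4 + 4·7 + 10)/6 = 42/6 = 7
te_QA = (5 + 4·6 + 19)/6 = 48/6 = 8
te_Packaging design = (2 + 4·7 + 12)/6 = 42/6 = 7

Forward pass:
ES_Concept design = 0; EF_Concept design = 9
ES_Prototype build = 0; EF_Prototype build = 8
ES_User testing = max(EF_Concept design=9, EF_Prototype build=8) = 9; EF_User testing = 9+5 = 14
ES_Tooling = 8; EF_Tooling = 8+8 = 16
ES_Supplier sourcing = 9; EF_Supplier sourcing = 9+11 = 20
ES_Pilot run = max(EF_User testing=14, EF_Supplier sourcing=20) = 20; EF_Pilot run = 20+7 = 27
ES_QA = 8; EF_QA = 8+8 = 16
ES_Packaging design = max(EF_User testing=14, EF_Tooling=16, EF_Pilot run=27, EF_QA=16) = 27; EF_Packaging design = 27+7 = 34
Expected project duration μ = 34 weeks. Critical path: Concept design → Supplier sourcing → Pilot run → Packaging design.

34 weeks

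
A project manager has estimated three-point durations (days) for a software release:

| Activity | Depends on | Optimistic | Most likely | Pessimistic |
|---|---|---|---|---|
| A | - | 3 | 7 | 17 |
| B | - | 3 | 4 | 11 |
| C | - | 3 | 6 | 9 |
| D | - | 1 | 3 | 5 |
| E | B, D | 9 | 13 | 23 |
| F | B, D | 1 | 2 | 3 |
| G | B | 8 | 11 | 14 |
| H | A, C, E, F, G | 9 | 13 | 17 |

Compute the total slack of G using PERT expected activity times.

3 days

te_A = (3 + 4·7 + 17)/6 = 48/6 = 8
te_B = (3 + 4·4 + 11)/6 = 30/6 = 5
te_C = (3 + 4·6 + 9)/6 = 36/6 = 6
te_D = (1 + 4·3 + 5)/6 = 18/6 = 3
te_E = (9 + 4·13 + 23)/6 = 84/6 = 14
te_F = (1 + 4·2 + 3)/6 = 12/6 = 2
te_G = (8 + 4·11 + 14)/6 = 66/6 = 11
te_H = (9 + 4·13 + 17)/6 = 78/6 = 13

Forward pass:
ES_A = 0; EF_A = 8
ES_B = 0; EF_B = 5
ES_C = 0; EF_C = 6
ES_D = 0; EF_D = 3
ES_E = max(EF_B=5, EF_D=3) = 5; EF_E = 5+14 = 19
ES_F = max(EF_B=5, EF_D=3) = 5; EF_F = 5+2 = 7
ES_G = 5; EF_G = 5+11 = 16
ES_H = max(EF_A=8, EF_C=6, EF_E=19, EF_F=7, EF_G=16) = 19; EF_H = 19+13 = 32
Expected project duration μ = 32 days. Critical path: B → E → H.

Backward pass:
LF_H = 32; LS_H = 32−13 = 19
LF_G = LS_H = 19; LS_G = 19−11 = 8
LF_F = LS_H = 19; LS_F = 19−2 = 17
LF_E = LS_H = 19; LS_E = 19−14 = 5
LF_D = min(LS_E=5, LS_F=17) = 5; LS_D = 5−3 = 2
LF_C = LS_H = 19; LS_C = 19−6 = 13
LF_B = min(LS_E=5, LS_F=17, LS_G=8) = 5; LS_B = 5−5 = 0
LF_A = LS_H = 19; LS_A = 19−8 = 11
Slack_G = LS_G − ES_G = 8 − 5 = 3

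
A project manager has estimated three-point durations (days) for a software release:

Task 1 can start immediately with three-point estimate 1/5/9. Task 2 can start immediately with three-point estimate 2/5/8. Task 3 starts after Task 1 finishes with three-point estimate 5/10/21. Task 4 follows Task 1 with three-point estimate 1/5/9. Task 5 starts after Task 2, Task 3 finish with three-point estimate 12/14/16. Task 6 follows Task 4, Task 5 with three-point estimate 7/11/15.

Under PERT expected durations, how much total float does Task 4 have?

te_Task 1 = (1 + 4·5 + 9)/6 = 30/6 = 5
te_Task 2 = (2 + 4·5 + 8)/6 = 30/6 = 5
te_Task 3 = (5 + 4·10 + 21)/6 = 66/6 = 11
te_Task 4 = (1 + 4·5 + 9)/6 = 30/6 = 5
te_Task 5 = (12 + 4·14 + 16)/6 = 84/6 = 14
te_Task 6 = (7 + 4·11 + 15)/6 = 66/6 = 11

Forward pass:
ES_Task 1 = 0; EF_Task 1 = 5
ES_Task 2 = 0; EF_Task 2 = 5
ES_Task 3 = 5; EF_Task 3 = 5+11 = 16
ES_Task 4 = 5; EF_Task 4 = 5+5 = 10
ES_Task 5 = max(EF_Task 2=5, EF_Task 3=16) = 16; EF_Task 5 = 16+14 = 30
ES_Task 6 = max(EF_Task 4=10, EF_Task 5=30) = 30; EF_Task 6 = 30+11 = 41
Expected project duration μ = 41 days. Critical path: Task 1 → Task 3 → Task 5 → Task 6.

Backward pass:
LF_Task 6 = 41; LS_Task 6 = 41−11 = 30
LF_Task 5 = LS_Task 6 = 30; LS_Task 5 = 30−14 = 16
LF_Task 4 = LS_Task 6 = 30; LS_Task 4 = 30−5 = 25
LF_Task 3 = LS_Task 5 = 16; LS_Task 3 = 16−11 = 5
LF_Task 2 = LS_Task 5 = 16; LS_Task 2 = 16−5 = 11
LF_Task 1 = min(LS_Task 3=5, LS_Task 4=25) = 5; LS_Task 1 = 5−5 = 0
Slack_Task 4 = LS_Task 4 − ES_Task 4 = 25 − 5 = 20

20 days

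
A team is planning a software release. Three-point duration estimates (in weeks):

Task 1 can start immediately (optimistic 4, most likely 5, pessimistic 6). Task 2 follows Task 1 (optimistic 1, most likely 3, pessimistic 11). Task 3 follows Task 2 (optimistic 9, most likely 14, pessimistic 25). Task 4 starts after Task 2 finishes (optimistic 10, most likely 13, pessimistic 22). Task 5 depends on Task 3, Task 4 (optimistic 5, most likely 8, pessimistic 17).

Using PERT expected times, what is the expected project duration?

te_Task 1 = (4 + 4·5 + 6)/6 = 30/6 = 5
te_Task 2 = (1 + 4·3 + 11)/6 = 24/6 = 4
te_Task 3 = (9 + 4·14 + 25)/6 = 90/6 = 15
te_Task 4 = (10 + 4·13 + 22)/6 = 84/6 = 14
te_Task 5 = (5 + 4·8 + 17)/6 = 54/6 = 9

Forward pass:
ES_Task 1 = 0; EF_Task 1 = 5
ES_Task 2 = 5; EF_Task 2 = 5+4 = 9
ES_Task 3 = 9; EF_Task 3 = 9+15 = 24
ES_Task 4 = 9; EF_Task 4 = 9+14 = 23
ES_Task 5 = max(EF_Task 3=24, EF_Task 4=23) = 24; EF_Task 5 = 24+9 = 33
Expected project duration μ = 33 weeks. Critical path: Task 1 → Task 2 → Task 3 → Task 5.

33 weeks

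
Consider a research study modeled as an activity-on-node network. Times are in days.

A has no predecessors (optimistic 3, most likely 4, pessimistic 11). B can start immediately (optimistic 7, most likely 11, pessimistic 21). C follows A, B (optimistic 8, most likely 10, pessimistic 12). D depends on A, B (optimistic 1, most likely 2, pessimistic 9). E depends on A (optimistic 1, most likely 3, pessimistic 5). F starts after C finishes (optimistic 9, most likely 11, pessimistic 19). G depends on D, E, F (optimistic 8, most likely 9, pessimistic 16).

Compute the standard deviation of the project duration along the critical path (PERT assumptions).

te_A = (3 + 4·4 + 11)/6 = 30/6 = 5; σ²_A = ((11−3)/6)² = 1.778
te_B = (7 + 4·11 + 21)/6 = 72/6 = 12; σ²_B = ((21−7)/6)² = 5.444
te_C = (8 + 4·10 + 12)/6 = 60/6 = 10; σ²_C = ((12−8)/6)² = 0.444
te_D = (1 + 4·2 + 9)/6 = 18/6 = 3; σ²_D = ((9−1)/6)² = 1.778
te_E = (1 + 4·3 + 5)/6 = 18/6 = 3; σ²_E = ((5−1)/6)² = 0.444
te_F = (9 + 4·11 + 19)/6 = 72/6 = 12; σ²_F = ((19−9)/6)² = 2.778
te_G = (8 + 4·9 + 16)/6 = 60/6 = 10; σ²_G = ((16−8)/6)² = 1.778

Forward pass:
ES_A = 0; EF_A = 5
ES_B = 0; EF_B = 12
ES_C = max(EF_A=5, EF_B=12) = 12; EF_C = 12+10 = 22
ES_D = max(EF_A=5, EF_B=12) = 12; EF_D = 12+3 = 15
ES_E = 5; EF_E = 5+3 = 8
ES_F = 22; EF_F = 22+12 = 34
ES_G = max(EF_D=15, EF_E=8, EF_F=34) = 34; EF_G = 34+10 = 44
Expected project duration μ = 44 days. Critical path: B → C → F → G.

Variance along critical path = 5.444 + 0.444 + 2.778 + 1.778 = 10.444
σ = √10.444 = 3.232 days

3.23 days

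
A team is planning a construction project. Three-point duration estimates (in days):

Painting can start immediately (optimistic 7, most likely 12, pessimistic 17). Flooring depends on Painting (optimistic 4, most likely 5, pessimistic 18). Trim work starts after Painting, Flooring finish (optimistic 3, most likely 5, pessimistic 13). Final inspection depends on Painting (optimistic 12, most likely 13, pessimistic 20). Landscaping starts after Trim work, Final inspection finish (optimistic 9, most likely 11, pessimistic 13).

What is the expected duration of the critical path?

te_Painting = (7 + 4·12 + 17)/6 = 72/6 = 12
te_Flooring = (4 + 4·5 + 18)/6 = 42/6 = 7
te_Trim work = (3 + 4·5 + 13)/6 = 36/6 = 6
te_Final inspection = (12 + 4·13 + 20)/6 = 84/6 = 14
te_Landscaping = (9 + 4·11 + 13)/6 = 66/6 = 11

Forward pass:
ES_Painting = 0; EF_Painting = 12
ES_Flooring = 12; EF_Flooring = 12+7 = 19
ES_Trim work = max(EF_Painting=12, EF_Flooring=19) = 19; EF_Trim work = 19+6 = 25
ES_Final inspection = 12; EF_Final inspection = 12+14 = 26
ES_Landscaping = max(EF_Trim work=25, EF_Final inspection=26) = 26; EF_Landscaping = 26+11 = 37
Expected project duration μ = 37 days. Critical path: Painting → Final inspection → Landscaping.

37 days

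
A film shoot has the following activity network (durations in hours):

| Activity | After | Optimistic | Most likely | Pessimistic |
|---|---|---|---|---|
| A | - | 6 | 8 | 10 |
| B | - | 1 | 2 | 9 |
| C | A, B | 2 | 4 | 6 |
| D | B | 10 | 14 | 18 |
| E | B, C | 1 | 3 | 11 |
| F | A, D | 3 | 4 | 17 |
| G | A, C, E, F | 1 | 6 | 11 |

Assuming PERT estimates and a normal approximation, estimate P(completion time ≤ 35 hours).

te_A = (6 + 4·8 + 10)/6 = 48/6 = 8; σ²_A = ((10−6)/6)² = 0.444
te_B = (1 + 4·2 + 9)/6 = 18/6 = 3; σ²_B = ((9−1)/6)² = 1.778
te_C = (2 + 4·4 + 6)/6 = 24/6 = 4; σ²_C = ((6−2)/6)² = 0.444
te_D = (10 + 4·14 + 18)/6 = 84/6 = 14; σ²_D = ((18−10)/6)² = 1.778
te_E = (1 + 4·3 + 11)/6 = 24/6 = 4; σ²_E = ((11−1)/6)² = 2.778
te_F = (3 + 4·4 + 17)/6 = 36/6 = 6; σ²_F = ((17−3)/6)² = 5.444
te_G = (1 + 4·6 + 11)/6 = 36/6 = 6; σ²_G = ((11−1)/6)² = 2.778

Forward pass:
ES_A = 0; EF_A = 8
ES_B = 0; EF_B = 3
ES_C = max(EF_A=8, EF_B=3) = 8; EF_C = 8+4 = 12
ES_D = 3; EF_D = 3+14 = 17
ES_E = max(EF_B=3, EF_C=12) = 12; EF_E = 12+4 = 16
ES_F = max(EF_A=8, EF_D=17) = 17; EF_F = 17+6 = 23
ES_G = max(EF_A=8, EF_C=12, EF_E=16, EF_F=23) = 23; EF_G = 23+6 = 29
Expected project duration μ = 29 hours. Critical path: B → D → F → G.

Variance along critical path = 1.778 + 1.778 + 5.444 + 2.778 = 11.778; σ = √11.778 = 3.432 hours.
Z = (35 − 29) / 3.432 = 1.748
P(T ≤ 35) = Φ(1.748) ≈ 0.960

0.960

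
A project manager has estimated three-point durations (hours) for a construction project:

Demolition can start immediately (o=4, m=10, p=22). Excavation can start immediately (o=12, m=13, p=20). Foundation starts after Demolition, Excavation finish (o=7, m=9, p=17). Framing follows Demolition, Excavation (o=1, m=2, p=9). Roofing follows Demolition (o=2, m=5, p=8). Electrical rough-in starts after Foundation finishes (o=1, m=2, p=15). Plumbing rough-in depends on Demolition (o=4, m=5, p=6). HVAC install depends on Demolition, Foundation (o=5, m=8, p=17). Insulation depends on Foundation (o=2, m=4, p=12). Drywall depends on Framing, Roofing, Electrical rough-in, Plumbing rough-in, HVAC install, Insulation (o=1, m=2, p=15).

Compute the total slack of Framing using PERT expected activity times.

te_Demolition = (4 + 4·10 + 22)/6 = 66/6 = 11
te_Excavation = (12 + 4·13 + 20)/6 = 84/6 = 14
te_Foundation = (7 + 4·9 + 17)/6 = 60/6 = 10
te_Framing = (1 + 4·2 + 9)/6 = 18/6 = 3
te_Roofing = (2 + 4·5 + 8)/6 = 30/6 = 5
te_Electrical rough-in = (1 + 4·2 + 15)/6 = 24/6 = 4
te_Plumbing rough-in = (4 + 4·5 + 6)/6 = 30/6 = 5
te_HVAC install = (5 + 4·8 + 17)/6 = 54/6 = 9
te_Insulation = (2 + 4·4 + 12)/6 = 30/6 = 5
te_Drywall = (1 + 4·2 + 15)/6 = 24/6 = 4

Forward pass:
ES_Demolition = 0; EF_Demolition = 11
ES_Excavation = 0; EF_Excavation = 14
ES_Foundation = max(EF_Demolition=11, EF_Excavation=14) = 14; EF_Foundation = 14+10 = 24
ES_Framing = max(EF_Demolition=11, EF_Excavation=14) = 14; EF_Framing = 14+3 = 17
ES_Roofing = 11; EF_Roofing = 11+5 = 16
ES_Electrical rough-in = 24; EF_Electrical rough-in = 24+4 = 28
ES_Plumbing rough-in = 11; EF_Plumbing rough-in = 11+5 = 16
ES_HVAC install = max(EF_Demolition=11, EF_Foundation=24) = 24; EF_HVAC install = 24+9 = 33
ES_Insulation = 24; EF_Insulation = 24+5 = 29
ES_Drywall = max(EF_Framing=17, EF_Roofing=16, EF_Electrical rough-in=28, EF_Plumbing rough-in=16, EF_HVAC install=33, EF_Insulation=29) = 33; EF_Drywall = 33+4 = 37
Expected project duration μ = 37 hours. Critical path: Excavation → Foundation → HVAC install → Drywall.

Backward pass:
LF_Drywall = 37; LS_Drywall = 37−4 = 33
LF_Insulation = LS_Drywall = 33; LS_Insulation = 33−5 = 28
LF_HVAC install = LS_Drywall = 33; LS_HVAC install = 33−9 = 24
LF_Plumbing rough-in = LS_Drywall = 33; LS_Plumbing rough-in = 33−5 = 28
LF_Electrical rough-in = LS_Drywall = 33; LS_Electrical rough-in = 33−4 = 29
LF_Roofing = LS_Drywall = 33; LS_Roofing = 33−5 = 28
LF_Framing = LS_Drywall = 33; LS_Framing = 33−3 = 30
LF_Foundation = min(LS_Electrical rough-in=29, LS_HVAC install=24, LS_Insulation=28) = 24; LS_Foundation = 24−10 = 14
LF_Excavation = min(LS_Foundation=14, LS_Framing=30) = 14; LS_Excavation = 14−14 = 0
LF_Demolition = min(LS_Foundation=14, LS_Framing=30, LS_Roofing=28, LS_Plumbing rough-in=28, LS_HVAC install=24) = 14; LS_Demolition = 14−11 = 3
Slack_Framing = LS_Framing − ES_Framing = 30 − 14 = 16

16 hours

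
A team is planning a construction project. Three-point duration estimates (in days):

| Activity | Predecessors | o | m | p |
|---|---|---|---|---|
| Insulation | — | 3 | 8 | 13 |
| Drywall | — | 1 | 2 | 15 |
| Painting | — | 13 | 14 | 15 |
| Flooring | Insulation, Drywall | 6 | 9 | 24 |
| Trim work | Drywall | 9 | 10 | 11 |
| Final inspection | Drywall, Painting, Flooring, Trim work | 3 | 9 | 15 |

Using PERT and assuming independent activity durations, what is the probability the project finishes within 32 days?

te_Insulation = (3 + 4·8 + 13)/6 = 48/6 = 8; σ²_Insulation = ((13−3)/6)² = 2.778
te_Drywall = (1 + 4·2 + 15)/6 = 24/6 = 4; σ²_Drywall = ((15−1)/6)² = 5.444
te_Painting = (13 + 4·14 + 15)/6 = 84/6 = 14; σ²_Painting = ((15−13)/6)² = 0.111
te_Flooring = (6 + 4·9 + 24)/6 = 66/6 = 11; σ²_Flooring = ((24−6)/6)² = 9.000
te_Trim work = (9 + 4·10 + 11)/6 = 60/6 = 10; σ²_Trim work = ((11−9)/6)² = 0.111
te_Final inspection = (3 + 4·9 + 15)/6 = 54/6 = 9; σ²_Final inspection = ((15−3)/6)² = 4.000

Forward pass:
ES_Insulation = 0; EF_Insulation = 8
ES_Drywall = 0; EF_Drywall = 4
ES_Painting = 0; EF_Painting = 14
ES_Flooring = max(EF_Insulation=8, EF_Drywall=4) = 8; EF_Flooring = 8+11 = 19
ES_Trim work = 4; EF_Trim work = 4+10 = 14
ES_Final inspection = max(EF_Drywall=4, EF_Painting=14, EF_Flooring=19, EF_Trim work=14) = 19; EF_Final inspection = 19+9 = 28
Expected project duration μ = 28 days. Critical path: Insulation → Flooring → Final inspection.

Variance along critical path = 2.778 + 9.000 + 4.000 = 15.778; σ = √15.778 = 3.972 days.
Z = (32 − 28) / 3.972 = 1.007
P(T ≤ 32) = Φ(1.007) ≈ 0.843

0.843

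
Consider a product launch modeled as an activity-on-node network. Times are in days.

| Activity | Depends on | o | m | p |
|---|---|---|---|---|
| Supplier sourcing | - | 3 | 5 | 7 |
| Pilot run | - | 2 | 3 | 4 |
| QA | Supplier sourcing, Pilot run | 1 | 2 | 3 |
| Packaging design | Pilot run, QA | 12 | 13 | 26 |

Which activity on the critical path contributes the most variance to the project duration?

Packaging design

te_Supplier sourcing = (3 + 4·5 + 7)/6 = 30/6 = 5; σ²_Supplier sourcing = ((7−3)/6)² = 0.444
te_Pilot run = (2 + 4·3 + 4)/6 = 18/6 = 3; σ²_Pilot run = ((4−2)/6)² = 0.111
te_QA = (1 + 4·2 + 3)/6 = 12/6 = 2; σ²_QA = ((3−1)/6)² = 0.111
te_Packaging design = (12 + 4·13 + 26)/6 = 90/6 = 15; σ²_Packaging design = ((26−12)/6)² = 5.444

Forward pass:
ES_Supplier sourcing = 0; EF_Supplier sourcing = 5
ES_Pilot run = 0; EF_Pilot run = 3
ES_QA = max(EF_Supplier sourcing=5, EF_Pilot run=3) = 5; EF_QA = 5+2 = 7
ES_Packaging design = max(EF_Pilot run=3, EF_QA=7) = 7; EF_Packaging design = 7+15 = 22
Expected project duration μ = 22 days. Critical path: Supplier sourcing → QA → Packaging design.

Variances on critical path: σ²_Supplier sourcing=0.444, σ²_QA=0.111, σ²_Packaging design=5.444.
Largest is σ²_Packaging design = 5.444.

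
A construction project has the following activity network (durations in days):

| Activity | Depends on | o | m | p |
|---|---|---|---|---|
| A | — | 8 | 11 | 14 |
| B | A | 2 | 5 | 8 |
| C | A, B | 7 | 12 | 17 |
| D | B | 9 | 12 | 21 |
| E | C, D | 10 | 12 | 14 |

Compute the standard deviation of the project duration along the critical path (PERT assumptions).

2.54 days

te_A = (8 + 4·11 + 14)/6 = 66/6 = 11; σ²_A = ((14−8)/6)² = 1.000
te_B = (2 + 4·5 + 8)/6 = 30/6 = 5; σ²_B = ((8−2)/6)² = 1.000
te_C = (7 + 4·12 + 17)/6 = 72/6 = 12; σ²_C = ((17−7)/6)² = 2.778
te_D = (9 + 4·12 + 21)/6 = 78/6 = 13; σ²_D = ((21−9)/6)² = 4.000
te_E = (10 + 4·12 + 14)/6 = 72/6 = 12; σ²_E = ((14−10)/6)² = 0.444

Forward pass:
ES_A = 0; EF_A = 11
ES_B = 11; EF_B = 11+5 = 16
ES_C = max(EF_A=11, EF_B=16) = 16; EF_C = 16+12 = 28
ES_D = 16; EF_D = 16+13 = 29
ES_E = max(EF_C=28, EF_D=29) = 29; EF_E = 29+12 = 41
Expected project duration μ = 41 days. Critical path: A → B → D → E.

Variance along critical path = 1.000 + 1.000 + 4.000 + 0.444 = 6.444
σ = √6.444 = 2.539 days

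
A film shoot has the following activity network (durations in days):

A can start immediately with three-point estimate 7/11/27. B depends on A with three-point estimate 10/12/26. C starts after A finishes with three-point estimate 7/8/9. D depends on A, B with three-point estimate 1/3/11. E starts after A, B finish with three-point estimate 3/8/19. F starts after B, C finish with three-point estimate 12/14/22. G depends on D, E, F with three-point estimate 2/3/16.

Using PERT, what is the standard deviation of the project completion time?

te_A = (7 + 4·11 + 27)/6 = 78/6 = 13; σ²_A = ((27−7)/6)² = 11.111
te_B = (10 + 4·12 + 26)/6 = 84/6 = 14; σ²_B = ((26−10)/6)² = 7.111
te_C = (7 + 4·8 + 9)/6 = 48/6 = 8; σ²_C = ((9−7)/6)² = 0.111
te_D = (1 + 4·3 + 11)/6 = 24/6 = 4; σ²_D = ((11−1)/6)² = 2.778
te_E = (3 + 4·8 + 19)/6 = 54/6 = 9; σ²_E = ((19−3)/6)² = 7.111
te_F = (12 + 4·14 + 22)/6 = 90/6 = 15; σ²_F = ((22−12)/6)² = 2.778
te_G = (2 + 4·3 + 16)/6 = 30/6 = 5; σ²_G = ((16−2)/6)² = 5.444

Forward pass:
ES_A = 0; EF_A = 13
ES_B = 13; EF_B = 13+14 = 27
ES_C = 13; EF_C = 13+8 = 21
ES_D = max(EF_A=13, EF_B=27) = 27; EF_D = 27+4 = 31
ES_E = max(EF_A=13, EF_B=27) = 27; EF_E = 27+9 = 36
ES_F = max(EF_B=27, EF_C=21) = 27; EF_F = 27+15 = 42
ES_G = max(EF_D=31, EF_E=36, EF_F=42) = 42; EF_G = 42+5 = 47
Expected project duration μ = 47 days. Critical path: A → B → F → G.

Variance along critical path = 11.111 + 7.111 + 2.778 + 5.444 = 26.444
σ = √26.444 = 5.142 days

5.14 days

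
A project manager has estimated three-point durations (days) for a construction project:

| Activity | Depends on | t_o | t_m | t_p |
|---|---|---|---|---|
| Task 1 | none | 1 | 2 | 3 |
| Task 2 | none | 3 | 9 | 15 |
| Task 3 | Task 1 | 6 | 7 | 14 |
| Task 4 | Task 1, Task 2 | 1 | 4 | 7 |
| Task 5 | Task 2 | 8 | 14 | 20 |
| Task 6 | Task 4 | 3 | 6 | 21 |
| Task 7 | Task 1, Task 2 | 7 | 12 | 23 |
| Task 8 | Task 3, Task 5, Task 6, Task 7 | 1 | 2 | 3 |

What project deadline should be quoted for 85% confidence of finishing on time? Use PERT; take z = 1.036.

te_Task 1 = (1 + 4·2 + 3)/6 = 12/6 = 2; σ²_Task 1 = ((3−1)/6)² = 0.111
te_Task 2 = (3 + 4·9 + 15)/6 = 54/6 = 9; σ²_Task 2 = ((15−3)/6)² = 4.000
te_Task 3 = (6 + 4·7 + 14)/6 = 48/6 = 8; σ²_Task 3 = ((14−6)/6)² = 1.778
te_Task 4 = (1 + 4·4 + 7)/6 = 24/6 = 4; σ²_Task 4 = ((7−1)/6)² = 1.000
te_Task 5 = (8 + 4·14 + 20)/6 = 84/6 = 14; σ²_Task 5 = ((20−8)/6)² = 4.000
te_Task 6 = (3 + 4·6 + 21)/6 = 48/6 = 8; σ²_Task 6 = ((21−3)/6)² = 9.000
te_Task 7 = (7 + 4·12 + 23)/6 = 78/6 = 13; σ²_Task 7 = ((23−7)/6)² = 7.111
te_Task 8 = (1 + 4·2 + 3)/6 = 12/6 = 2; σ²_Task 8 = ((3−1)/6)² = 0.111

Forward pass:
ES_Task 1 = 0; EF_Task 1 = 2
ES_Task 2 = 0; EF_Task 2 = 9
ES_Task 3 = 2; EF_Task 3 = 2+8 = 10
ES_Task 4 = max(EF_Task 1=2, EF_Task 2=9) = 9; EF_Task 4 = 9+4 = 13
ES_Task 5 = 9; EF_Task 5 = 9+14 = 23
ES_Task 6 = 13; EF_Task 6 = 13+8 = 21
ES_Task 7 = max(EF_Task 1=2, EF_Task 2=9) = 9; EF_Task 7 = 9+13 = 22
ES_Task 8 = max(EF_Task 3=10, EF_Task 5=23, EF_Task 6=21, EF_Task 7=22) = 23; EF_Task 8 = 23+2 = 25
Expected project duration μ = 25 days. Critical path: Task 2 → Task 5 → Task 8.

Variance along critical path = 4.000 + 4.000 + 0.111 = 8.111; σ = 2.848 days.
D = μ + z·σ = 25 + 1.036·2.848 = 28.0 days

28.0 days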